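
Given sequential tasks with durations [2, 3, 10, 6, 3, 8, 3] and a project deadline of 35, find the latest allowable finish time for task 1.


LF(activity 1) = deadline - sum of successor durations
Successors: activities 2 through 7 with durations [3, 10, 6, 3, 8, 3]
Sum of successor durations = 33
LF = 35 - 33 = 2

2


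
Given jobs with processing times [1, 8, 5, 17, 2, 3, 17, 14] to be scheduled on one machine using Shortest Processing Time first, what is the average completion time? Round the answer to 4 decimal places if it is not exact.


Sort jobs by processing time (SPT order): [1, 2, 3, 5, 8, 14, 17, 17]
Compute completion times sequentially:
  Job 1: processing = 1, completes at 1
  Job 2: processing = 2, completes at 3
  Job 3: processing = 3, completes at 6
  Job 4: processing = 5, completes at 11
  Job 5: processing = 8, completes at 19
  Job 6: processing = 14, completes at 33
  Job 7: processing = 17, completes at 50
  Job 8: processing = 17, completes at 67
Sum of completion times = 190
Average completion time = 190/8 = 23.75

23.75


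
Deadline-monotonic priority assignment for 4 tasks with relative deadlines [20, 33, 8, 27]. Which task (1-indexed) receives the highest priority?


Sort tasks by relative deadline (ascending):
  Task 3: deadline = 8
  Task 1: deadline = 20
  Task 4: deadline = 27
  Task 2: deadline = 33
Priority order (highest first): [3, 1, 4, 2]
Highest priority task = 3

3


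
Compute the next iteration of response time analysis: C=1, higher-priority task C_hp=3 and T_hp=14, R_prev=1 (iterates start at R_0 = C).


R_next = C + ceil(R_prev / T_hp) * C_hp
ceil(1 / 14) = ceil(0.0714) = 1
Interference = 1 * 3 = 3
R_next = 1 + 3 = 4

4


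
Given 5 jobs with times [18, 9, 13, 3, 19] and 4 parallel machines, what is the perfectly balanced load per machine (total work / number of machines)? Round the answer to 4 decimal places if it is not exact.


Total processing time = 18 + 9 + 13 + 3 + 19 = 62
Number of machines = 4
Ideal balanced load = 62 / 4 = 15.5

15.5


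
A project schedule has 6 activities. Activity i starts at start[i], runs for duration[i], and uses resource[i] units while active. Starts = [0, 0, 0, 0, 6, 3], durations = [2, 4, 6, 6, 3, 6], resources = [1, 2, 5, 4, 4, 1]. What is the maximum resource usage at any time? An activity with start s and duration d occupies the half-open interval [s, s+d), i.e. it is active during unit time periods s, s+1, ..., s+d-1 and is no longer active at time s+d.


Each activity i is active on [start_i, start_i + duration_i).
Compute total resource usage per time slot:
  t=0: active resources = [1, 2, 5, 4], total = 12
  t=1: active resources = [1, 2, 5, 4], total = 12
  t=2: active resources = [2, 5, 4], total = 11
  t=3: active resources = [2, 5, 4, 1], total = 12
  t=4: active resources = [5, 4, 1], total = 10
  t=5: active resources = [5, 4, 1], total = 10
  t=6: active resources = [4, 1], total = 5
  t=7: active resources = [4, 1], total = 5
  t=8: active resources = [4, 1], total = 5
Peak resource demand = 12

12


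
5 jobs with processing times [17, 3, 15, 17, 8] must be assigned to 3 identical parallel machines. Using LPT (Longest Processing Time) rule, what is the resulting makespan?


Sort jobs in decreasing order (LPT): [17, 17, 15, 8, 3]
Assign each job to the least loaded machine:
  Machine 1: jobs [17, 3], load = 20
  Machine 2: jobs [17], load = 17
  Machine 3: jobs [15, 8], load = 23
Makespan = max load = 23

23


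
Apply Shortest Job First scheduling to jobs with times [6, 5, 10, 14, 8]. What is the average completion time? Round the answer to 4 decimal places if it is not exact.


SJF order (ascending): [5, 6, 8, 10, 14]
Completion times:
  Job 1: burst=5, C=5
  Job 2: burst=6, C=11
  Job 3: burst=8, C=19
  Job 4: burst=10, C=29
  Job 5: burst=14, C=43
Average completion = 107/5 = 21.4

21.4


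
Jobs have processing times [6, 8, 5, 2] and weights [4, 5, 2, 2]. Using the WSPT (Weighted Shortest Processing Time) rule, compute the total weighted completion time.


Compute p/w ratios and sort ascending (WSPT): [(2, 2), (6, 4), (8, 5), (5, 2)]
Compute weighted completion times:
  Job (p=2,w=2): C=2, w*C=2*2=4
  Job (p=6,w=4): C=8, w*C=4*8=32
  Job (p=8,w=5): C=16, w*C=5*16=80
  Job (p=5,w=2): C=21, w*C=2*21=42
Total weighted completion time = 158

158


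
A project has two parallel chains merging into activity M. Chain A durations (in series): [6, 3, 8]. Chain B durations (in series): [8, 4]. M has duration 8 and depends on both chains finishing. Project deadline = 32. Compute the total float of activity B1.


Forward pass: ES(B1) = sum of predecessors on chain B = 0
EF = ES + duration = 0 + 8 = 8
Backward pass: LF(M) = deadline = 32; LS(M) = 32 - 8 = 24
LF(B1) = LS(M) - sum(successors on chain B) = 24 - 4 = 20
LS = LF - duration = 20 - 8 = 12
Total float = LS - ES = 12 - 0 = 12

12


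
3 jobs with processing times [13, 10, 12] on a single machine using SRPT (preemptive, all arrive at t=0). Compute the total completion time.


Since all jobs arrive at t=0, SRPT equals SPT ordering.
SPT order: [10, 12, 13]
Completion times:
  Job 1: p=10, C=10
  Job 2: p=12, C=22
  Job 3: p=13, C=35
Total completion time = 10 + 22 + 35 = 67

67


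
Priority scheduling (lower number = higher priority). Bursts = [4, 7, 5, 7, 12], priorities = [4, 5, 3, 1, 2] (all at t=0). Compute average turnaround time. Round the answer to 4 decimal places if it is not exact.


Sort by priority (ascending = highest first):
Order: [(1, 7), (2, 12), (3, 5), (4, 4), (5, 7)]
Completion times:
  Priority 1, burst=7, C=7
  Priority 2, burst=12, C=19
  Priority 3, burst=5, C=24
  Priority 4, burst=4, C=28
  Priority 5, burst=7, C=35
Average turnaround = 113/5 = 22.6

22.6


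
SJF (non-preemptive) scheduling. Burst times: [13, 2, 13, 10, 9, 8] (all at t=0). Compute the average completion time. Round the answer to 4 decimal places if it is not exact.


SJF order (ascending): [2, 8, 9, 10, 13, 13]
Completion times:
  Job 1: burst=2, C=2
  Job 2: burst=8, C=10
  Job 3: burst=9, C=19
  Job 4: burst=10, C=29
  Job 5: burst=13, C=42
  Job 6: burst=13, C=55
Average completion = 157/6 = 26.1667

26.1667


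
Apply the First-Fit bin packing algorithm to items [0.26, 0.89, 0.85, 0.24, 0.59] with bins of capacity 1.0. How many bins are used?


Place items sequentially using First-Fit:
  Item 0.26 -> new Bin 1
  Item 0.89 -> new Bin 2
  Item 0.85 -> new Bin 3
  Item 0.24 -> Bin 1 (now 0.5)
  Item 0.59 -> new Bin 4
Total bins used = 4

4


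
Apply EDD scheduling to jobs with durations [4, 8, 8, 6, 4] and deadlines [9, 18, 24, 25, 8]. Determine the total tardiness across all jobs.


Sort by due date (EDD order): [(4, 8), (4, 9), (8, 18), (8, 24), (6, 25)]
Compute completion times and tardiness:
  Job 1: p=4, d=8, C=4, tardiness=max(0,4-8)=0
  Job 2: p=4, d=9, C=8, tardiness=max(0,8-9)=0
  Job 3: p=8, d=18, C=16, tardiness=max(0,16-18)=0
  Job 4: p=8, d=24, C=24, tardiness=max(0,24-24)=0
  Job 5: p=6, d=25, C=30, tardiness=max(0,30-25)=5
Total tardiness = 5

5


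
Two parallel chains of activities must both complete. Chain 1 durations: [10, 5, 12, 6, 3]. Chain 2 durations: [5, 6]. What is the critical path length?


Path A total = 10 + 5 + 12 + 6 + 3 = 36
Path B total = 5 + 6 = 11
Critical path = longest path = max(36, 11) = 36

36


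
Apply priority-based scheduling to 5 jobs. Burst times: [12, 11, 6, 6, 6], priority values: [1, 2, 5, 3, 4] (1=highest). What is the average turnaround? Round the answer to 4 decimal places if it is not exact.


Sort by priority (ascending = highest first):
Order: [(1, 12), (2, 11), (3, 6), (4, 6), (5, 6)]
Completion times:
  Priority 1, burst=12, C=12
  Priority 2, burst=11, C=23
  Priority 3, burst=6, C=29
  Priority 4, burst=6, C=35
  Priority 5, burst=6, C=41
Average turnaround = 140/5 = 28.0

28.0


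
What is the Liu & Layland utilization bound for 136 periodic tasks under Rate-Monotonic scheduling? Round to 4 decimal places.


Compute 2^(1/136) = 1.0051096806
Subtract 1: 1.0051096806 - 1 = 0.0051096806
Multiply by n: 136 * 0.0051096806 = 0.6949165616
Round to 4 dp: 0.6949

0.6949


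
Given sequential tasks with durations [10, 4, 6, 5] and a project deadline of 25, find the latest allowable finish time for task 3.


LF(activity 3) = deadline - sum of successor durations
Successors: activities 4 through 4 with durations [5]
Sum of successor durations = 5
LF = 25 - 5 = 20

20


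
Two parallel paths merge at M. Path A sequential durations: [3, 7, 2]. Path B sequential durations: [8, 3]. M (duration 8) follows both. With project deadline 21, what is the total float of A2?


Forward pass: ES(A2) = sum of predecessors on chain A = 3
EF = ES + duration = 3 + 7 = 10
Backward pass: LF(M) = deadline = 21; LS(M) = 21 - 8 = 13
LF(A2) = LS(M) - sum(successors on chain A) = 13 - 2 = 11
LS = LF - duration = 11 - 7 = 4
Total float = LS - ES = 4 - 3 = 1

1


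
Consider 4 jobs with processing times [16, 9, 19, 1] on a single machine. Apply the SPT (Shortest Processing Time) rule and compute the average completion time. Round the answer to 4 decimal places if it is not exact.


Sort jobs by processing time (SPT order): [1, 9, 16, 19]
Compute completion times sequentially:
  Job 1: processing = 1, completes at 1
  Job 2: processing = 9, completes at 10
  Job 3: processing = 16, completes at 26
  Job 4: processing = 19, completes at 45
Sum of completion times = 82
Average completion time = 82/4 = 20.5

20.5


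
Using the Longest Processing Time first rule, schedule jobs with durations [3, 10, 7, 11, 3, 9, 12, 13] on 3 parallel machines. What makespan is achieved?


Sort jobs in decreasing order (LPT): [13, 12, 11, 10, 9, 7, 3, 3]
Assign each job to the least loaded machine:
  Machine 1: jobs [13, 7, 3], load = 23
  Machine 2: jobs [12, 9, 3], load = 24
  Machine 3: jobs [11, 10], load = 21
Makespan = max load = 24

24


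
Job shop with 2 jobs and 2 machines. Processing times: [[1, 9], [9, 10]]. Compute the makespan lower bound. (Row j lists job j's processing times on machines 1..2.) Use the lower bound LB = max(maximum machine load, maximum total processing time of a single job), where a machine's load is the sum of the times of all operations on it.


Machine loads:
  Machine 1: 1 + 9 = 10
  Machine 2: 9 + 10 = 19
Max machine load = 19
Job totals:
  Job 1: 10
  Job 2: 19
Max job total = 19
Lower bound = max(19, 19) = 19

19


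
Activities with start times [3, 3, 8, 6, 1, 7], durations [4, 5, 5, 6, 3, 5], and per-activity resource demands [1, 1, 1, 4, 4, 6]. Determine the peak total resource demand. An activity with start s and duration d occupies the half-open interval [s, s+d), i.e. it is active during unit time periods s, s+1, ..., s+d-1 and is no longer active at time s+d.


Each activity i is active on [start_i, start_i + duration_i).
Compute total resource usage per time slot:
  t=0: active resources = [], total = 0
  t=1: active resources = [4], total = 4
  t=2: active resources = [4], total = 4
  t=3: active resources = [1, 1, 4], total = 6
  t=4: active resources = [1, 1], total = 2
  t=5: active resources = [1, 1], total = 2
  t=6: active resources = [1, 1, 4], total = 6
  t=7: active resources = [1, 4, 6], total = 11
  t=8: active resources = [1, 4, 6], total = 11
  t=9: active resources = [1, 4, 6], total = 11
  t=10: active resources = [1, 4, 6], total = 11
  t=11: active resources = [1, 4, 6], total = 11
  t=12: active resources = [1], total = 1
Peak resource demand = 11

11


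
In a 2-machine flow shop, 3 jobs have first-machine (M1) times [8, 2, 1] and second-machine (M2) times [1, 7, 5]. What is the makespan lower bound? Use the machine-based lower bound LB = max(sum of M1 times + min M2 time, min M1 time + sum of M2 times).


LB1 = sum(M1 times) + min(M2 times) = 11 + 1 = 12
LB2 = min(M1 times) + sum(M2 times) = 1 + 13 = 14
Lower bound = max(LB1, LB2) = max(12, 14) = 14

14


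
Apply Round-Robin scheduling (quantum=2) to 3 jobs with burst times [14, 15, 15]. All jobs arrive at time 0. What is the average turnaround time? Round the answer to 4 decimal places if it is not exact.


Time quantum = 2
Execution trace:
  J1 runs 2 units, time = 2
  J2 runs 2 units, time = 4
  J3 runs 2 units, time = 6
  J1 runs 2 units, time = 8
  J2 runs 2 units, time = 10
  J3 runs 2 units, time = 12
  J1 runs 2 units, time = 14
  J2 runs 2 units, time = 16
  J3 runs 2 units, time = 18
  J1 runs 2 units, time = 20
  J2 runs 2 units, time = 22
  J3 runs 2 units, time = 24
  J1 runs 2 units, time = 26
  J2 runs 2 units, time = 28
  J3 runs 2 units, time = 30
  J1 runs 2 units, time = 32
  J2 runs 2 units, time = 34
  J3 runs 2 units, time = 36
  J1 runs 2 units, time = 38
  J2 runs 2 units, time = 40
  J3 runs 2 units, time = 42
  J2 runs 1 units, time = 43
  J3 runs 1 units, time = 44
Finish times: [38, 43, 44]
Average turnaround = 125/3 = 41.6667

41.6667


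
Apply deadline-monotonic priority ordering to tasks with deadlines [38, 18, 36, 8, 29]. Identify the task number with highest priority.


Sort tasks by relative deadline (ascending):
  Task 4: deadline = 8
  Task 2: deadline = 18
  Task 5: deadline = 29
  Task 3: deadline = 36
  Task 1: deadline = 38
Priority order (highest first): [4, 2, 5, 3, 1]
Highest priority task = 4

4


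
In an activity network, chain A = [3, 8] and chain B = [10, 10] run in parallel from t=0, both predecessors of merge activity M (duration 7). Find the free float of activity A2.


ES(A2) = sum of predecessors on chain A = 3
EF(A2) = ES + duration = 3 + 8 = 11
Successor of A2 is M. ES(M) = max(sum(A), sum(B)) = max(11, 20) = 20
Free float = ES(successor) - EF(current) = 20 - 11 = 9

9


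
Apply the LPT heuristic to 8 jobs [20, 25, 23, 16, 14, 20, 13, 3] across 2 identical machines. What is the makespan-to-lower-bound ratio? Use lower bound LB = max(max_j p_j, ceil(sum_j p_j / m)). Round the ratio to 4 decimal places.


LPT order: [25, 23, 20, 20, 16, 14, 13, 3]
Machine loads after assignment: [72, 62]
LPT makespan = 72
Lower bound = max(max_job, ceil(total/2)) = max(25, 67) = 67
Ratio = 72 / 67 = 1.0746

1.0746


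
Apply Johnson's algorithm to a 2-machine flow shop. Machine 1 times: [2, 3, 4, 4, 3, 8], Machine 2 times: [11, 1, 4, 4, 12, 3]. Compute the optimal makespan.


Apply Johnson's rule:
  Group 1 (a <= b): [(1, 2, 11), (5, 3, 12), (3, 4, 4), (4, 4, 4)]
  Group 2 (a > b): [(6, 8, 3), (2, 3, 1)]
Optimal job order: [1, 5, 3, 4, 6, 2]
Schedule:
  Job 1: M1 done at 2, M2 done at 13
  Job 5: M1 done at 5, M2 done at 25
  Job 3: M1 done at 9, M2 done at 29
  Job 4: M1 done at 13, M2 done at 33
  Job 6: M1 done at 21, M2 done at 36
  Job 2: M1 done at 24, M2 done at 37
Makespan = 37

37


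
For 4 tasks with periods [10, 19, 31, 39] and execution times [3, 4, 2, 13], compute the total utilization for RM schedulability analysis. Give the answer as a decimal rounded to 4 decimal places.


Compute individual utilizations (exact fractions):
  Task 1: C/T = 3/10 (approx. 0.3)
  Task 2: C/T = 4/19 (approx. 0.2105)
  Task 3: C/T = 2/31 (approx. 0.0645)
  Task 4: C/T = 13/39 = 1/3 (approx. 0.3333)
Total utilization U = 3/10 + 4/19 + 2/31 + 1/3 = 16051/17670
Rounded to 4 decimal places: U = 0.9084
RM (Liu & Layland) bound for 4 tasks = 0.756828; compare with U = 16051/17670 (approx. 0.908376)
bound < U <= 1, so the RM sufficient condition is not met (inconclusive; an exact test such as response-time analysis is needed).

0.9084


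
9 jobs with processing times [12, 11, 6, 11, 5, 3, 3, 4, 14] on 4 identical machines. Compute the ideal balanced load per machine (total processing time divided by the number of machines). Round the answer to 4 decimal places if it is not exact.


Total processing time = 12 + 11 + 6 + 11 + 5 + 3 + 3 + 4 + 14 = 69
Number of machines = 4
Ideal balanced load = 69 / 4 = 17.25

17.25


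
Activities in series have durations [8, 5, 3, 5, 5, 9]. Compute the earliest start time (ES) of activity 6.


Activity 6 starts after activities 1 through 5 complete.
Predecessor durations: [8, 5, 3, 5, 5]
ES = 8 + 5 + 3 + 5 + 5 = 26

26


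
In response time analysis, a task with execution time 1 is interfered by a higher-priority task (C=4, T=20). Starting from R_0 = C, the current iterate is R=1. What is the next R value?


R_next = C + ceil(R_prev / T_hp) * C_hp
ceil(1 / 20) = ceil(0.05) = 1
Interference = 1 * 4 = 4
R_next = 1 + 4 = 5

5


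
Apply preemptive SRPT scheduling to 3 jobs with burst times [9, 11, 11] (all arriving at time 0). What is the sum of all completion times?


Since all jobs arrive at t=0, SRPT equals SPT ordering.
SPT order: [9, 11, 11]
Completion times:
  Job 1: p=9, C=9
  Job 2: p=11, C=20
  Job 3: p=11, C=31
Total completion time = 9 + 20 + 31 = 60

60


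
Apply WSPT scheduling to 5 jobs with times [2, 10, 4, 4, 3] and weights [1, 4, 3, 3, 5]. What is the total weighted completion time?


Compute p/w ratios and sort ascending (WSPT): [(3, 5), (4, 3), (4, 3), (2, 1), (10, 4)]
Compute weighted completion times:
  Job (p=3,w=5): C=3, w*C=5*3=15
  Job (p=4,w=3): C=7, w*C=3*7=21
  Job (p=4,w=3): C=11, w*C=3*11=33
  Job (p=2,w=1): C=13, w*C=1*13=13
  Job (p=10,w=4): C=23, w*C=4*23=92
Total weighted completion time = 174

174


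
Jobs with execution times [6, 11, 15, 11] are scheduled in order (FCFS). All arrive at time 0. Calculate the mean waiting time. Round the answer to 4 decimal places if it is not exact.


FCFS order (as given): [6, 11, 15, 11]
Waiting times:
  Job 1: wait = 0
  Job 2: wait = 6
  Job 3: wait = 17
  Job 4: wait = 32
Sum of waiting times = 55
Average waiting time = 55/4 = 13.75

13.75


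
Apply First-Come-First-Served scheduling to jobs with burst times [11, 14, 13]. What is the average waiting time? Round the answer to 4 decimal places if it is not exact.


FCFS order (as given): [11, 14, 13]
Waiting times:
  Job 1: wait = 0
  Job 2: wait = 11
  Job 3: wait = 25
Sum of waiting times = 36
Average waiting time = 36/3 = 12.0

12.0


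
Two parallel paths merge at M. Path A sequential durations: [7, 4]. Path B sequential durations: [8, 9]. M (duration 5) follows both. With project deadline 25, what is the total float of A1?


Forward pass: ES(A1) = sum of predecessors on chain A = 0
EF = ES + duration = 0 + 7 = 7
Backward pass: LF(M) = deadline = 25; LS(M) = 25 - 5 = 20
LF(A1) = LS(M) - sum(successors on chain A) = 20 - 4 = 16
LS = LF - duration = 16 - 7 = 9
Total float = LS - ES = 9 - 0 = 9

9


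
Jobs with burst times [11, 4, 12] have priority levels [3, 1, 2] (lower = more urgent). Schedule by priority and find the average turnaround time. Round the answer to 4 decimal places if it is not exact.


Sort by priority (ascending = highest first):
Order: [(1, 4), (2, 12), (3, 11)]
Completion times:
  Priority 1, burst=4, C=4
  Priority 2, burst=12, C=16
  Priority 3, burst=11, C=27
Average turnaround = 47/3 = 15.6667

15.6667


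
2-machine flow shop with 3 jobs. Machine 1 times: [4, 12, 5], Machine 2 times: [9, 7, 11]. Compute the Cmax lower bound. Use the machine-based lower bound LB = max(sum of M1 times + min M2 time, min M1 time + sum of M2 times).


LB1 = sum(M1 times) + min(M2 times) = 21 + 7 = 28
LB2 = min(M1 times) + sum(M2 times) = 4 + 27 = 31
Lower bound = max(LB1, LB2) = max(28, 31) = 31

31


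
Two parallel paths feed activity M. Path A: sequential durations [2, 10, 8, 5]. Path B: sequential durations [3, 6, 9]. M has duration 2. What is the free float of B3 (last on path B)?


ES(B3) = sum of predecessors on chain B = 9
EF(B3) = ES + duration = 9 + 9 = 18
Successor of B3 is M. ES(M) = max(sum(A), sum(B)) = max(25, 18) = 25
Free float = ES(successor) - EF(current) = 25 - 18 = 7

7


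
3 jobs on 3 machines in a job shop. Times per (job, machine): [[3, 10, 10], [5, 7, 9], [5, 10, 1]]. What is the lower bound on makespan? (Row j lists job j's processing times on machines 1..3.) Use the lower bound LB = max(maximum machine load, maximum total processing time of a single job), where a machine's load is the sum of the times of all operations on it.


Machine loads:
  Machine 1: 3 + 5 + 5 = 13
  Machine 2: 10 + 7 + 10 = 27
  Machine 3: 10 + 9 + 1 = 20
Max machine load = 27
Job totals:
  Job 1: 23
  Job 2: 21
  Job 3: 16
Max job total = 23
Lower bound = max(27, 23) = 27

27


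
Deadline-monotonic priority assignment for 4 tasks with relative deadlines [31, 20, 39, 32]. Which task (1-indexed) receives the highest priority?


Sort tasks by relative deadline (ascending):
  Task 2: deadline = 20
  Task 1: deadline = 31
  Task 4: deadline = 32
  Task 3: deadline = 39
Priority order (highest first): [2, 1, 4, 3]
Highest priority task = 2

2


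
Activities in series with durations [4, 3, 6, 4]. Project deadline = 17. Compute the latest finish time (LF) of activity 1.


LF(activity 1) = deadline - sum of successor durations
Successors: activities 2 through 4 with durations [3, 6, 4]
Sum of successor durations = 13
LF = 17 - 13 = 4

4


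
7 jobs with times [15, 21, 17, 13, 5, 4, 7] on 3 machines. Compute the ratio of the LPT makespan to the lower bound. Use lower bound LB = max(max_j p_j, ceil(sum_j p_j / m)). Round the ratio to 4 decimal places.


LPT order: [21, 17, 15, 13, 7, 5, 4]
Machine loads after assignment: [26, 28, 28]
LPT makespan = 28
Lower bound = max(max_job, ceil(total/3)) = max(21, 28) = 28
Ratio = 28 / 28 = 1.0

1.0


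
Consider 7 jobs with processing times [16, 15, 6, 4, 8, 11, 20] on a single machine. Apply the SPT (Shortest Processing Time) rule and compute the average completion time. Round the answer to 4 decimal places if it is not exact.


Sort jobs by processing time (SPT order): [4, 6, 8, 11, 15, 16, 20]
Compute completion times sequentially:
  Job 1: processing = 4, completes at 4
  Job 2: processing = 6, completes at 10
  Job 3: processing = 8, completes at 18
  Job 4: processing = 11, completes at 29
  Job 5: processing = 15, completes at 44
  Job 6: processing = 16, completes at 60
  Job 7: processing = 20, completes at 80
Sum of completion times = 245
Average completion time = 245/7 = 35.0

35.0


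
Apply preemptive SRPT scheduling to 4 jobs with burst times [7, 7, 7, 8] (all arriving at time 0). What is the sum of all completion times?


Since all jobs arrive at t=0, SRPT equals SPT ordering.
SPT order: [7, 7, 7, 8]
Completion times:
  Job 1: p=7, C=7
  Job 2: p=7, C=14
  Job 3: p=7, C=21
  Job 4: p=8, C=29
Total completion time = 7 + 14 + 21 + 29 = 71

71


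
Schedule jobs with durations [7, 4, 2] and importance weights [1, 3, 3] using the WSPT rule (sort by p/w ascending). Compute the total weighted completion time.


Compute p/w ratios and sort ascending (WSPT): [(2, 3), (4, 3), (7, 1)]
Compute weighted completion times:
  Job (p=2,w=3): C=2, w*C=3*2=6
  Job (p=4,w=3): C=6, w*C=3*6=18
  Job (p=7,w=1): C=13, w*C=1*13=13
Total weighted completion time = 37

37


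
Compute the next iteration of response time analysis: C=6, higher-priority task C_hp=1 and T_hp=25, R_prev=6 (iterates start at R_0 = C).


R_next = C + ceil(R_prev / T_hp) * C_hp
ceil(6 / 25) = ceil(0.24) = 1
Interference = 1 * 1 = 1
R_next = 6 + 1 = 7

7


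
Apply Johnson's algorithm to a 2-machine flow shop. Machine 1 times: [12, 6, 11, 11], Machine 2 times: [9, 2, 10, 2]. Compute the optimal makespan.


Apply Johnson's rule:
  Group 1 (a <= b): []
  Group 2 (a > b): [(3, 11, 10), (1, 12, 9), (2, 6, 2), (4, 11, 2)]
Optimal job order: [3, 1, 2, 4]
Schedule:
  Job 3: M1 done at 11, M2 done at 21
  Job 1: M1 done at 23, M2 done at 32
  Job 2: M1 done at 29, M2 done at 34
  Job 4: M1 done at 40, M2 done at 42
Makespan = 42

42


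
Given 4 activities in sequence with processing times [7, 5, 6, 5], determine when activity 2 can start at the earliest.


Activity 2 starts after activities 1 through 1 complete.
Predecessor durations: [7]
ES = 7 = 7

7


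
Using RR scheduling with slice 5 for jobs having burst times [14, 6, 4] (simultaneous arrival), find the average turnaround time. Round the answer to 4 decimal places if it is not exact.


Time quantum = 5
Execution trace:
  J1 runs 5 units, time = 5
  J2 runs 5 units, time = 10
  J3 runs 4 units, time = 14
  J1 runs 5 units, time = 19
  J2 runs 1 units, time = 20
  J1 runs 4 units, time = 24
Finish times: [24, 20, 14]
Average turnaround = 58/3 = 19.3333

19.3333


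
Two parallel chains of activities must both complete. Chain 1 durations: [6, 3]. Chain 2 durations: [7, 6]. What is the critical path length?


Path A total = 6 + 3 = 9
Path B total = 7 + 6 = 13
Critical path = longest path = max(9, 13) = 13

13


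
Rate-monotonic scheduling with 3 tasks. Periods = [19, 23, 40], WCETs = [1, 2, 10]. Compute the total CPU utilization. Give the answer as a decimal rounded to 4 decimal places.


Compute individual utilizations (exact fractions):
  Task 1: C/T = 1/19 (approx. 0.0526)
  Task 2: C/T = 2/23 (approx. 0.087)
  Task 3: C/T = 10/40 = 1/4 (approx. 0.25)
Total utilization U = 1/19 + 2/23 + 1/4 = 681/1748
Rounded to 4 decimal places: U = 0.3896
RM (Liu & Layland) bound for 3 tasks = 0.779763; compare with U = 681/1748 (approx. 0.389588)
U <= bound, so schedulable by RM sufficient condition.

0.3896


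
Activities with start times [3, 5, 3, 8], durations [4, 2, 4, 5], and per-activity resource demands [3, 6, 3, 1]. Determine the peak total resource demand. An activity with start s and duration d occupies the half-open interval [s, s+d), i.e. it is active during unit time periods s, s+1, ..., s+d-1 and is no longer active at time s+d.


Each activity i is active on [start_i, start_i + duration_i).
Compute total resource usage per time slot:
  t=0: active resources = [], total = 0
  t=1: active resources = [], total = 0
  t=2: active resources = [], total = 0
  t=3: active resources = [3, 3], total = 6
  t=4: active resources = [3, 3], total = 6
  t=5: active resources = [3, 6, 3], total = 12
  t=6: active resources = [3, 6, 3], total = 12
  t=7: active resources = [], total = 0
  t=8: active resources = [1], total = 1
  t=9: active resources = [1], total = 1
  t=10: active resources = [1], total = 1
  t=11: active resources = [1], total = 1
  t=12: active resources = [1], total = 1
Peak resource demand = 12

12


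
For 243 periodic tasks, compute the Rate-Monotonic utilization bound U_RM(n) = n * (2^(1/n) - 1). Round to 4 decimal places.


Compute 2^(1/243) = 1.0028565297
Subtract 1: 1.0028565297 - 1 = 0.0028565297
Multiply by n: 243 * 0.0028565297 = 0.6941367171
Round to 4 dp: 0.6941

0.6941


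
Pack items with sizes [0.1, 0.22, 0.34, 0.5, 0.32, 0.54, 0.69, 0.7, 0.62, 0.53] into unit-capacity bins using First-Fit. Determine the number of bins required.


Place items sequentially using First-Fit:
  Item 0.1 -> new Bin 1
  Item 0.22 -> Bin 1 (now 0.32)
  Item 0.34 -> Bin 1 (now 0.66)
  Item 0.5 -> new Bin 2
  Item 0.32 -> Bin 1 (now 0.98)
  Item 0.54 -> new Bin 3
  Item 0.69 -> new Bin 4
  Item 0.7 -> new Bin 5
  Item 0.62 -> new Bin 6
  Item 0.53 -> new Bin 7
Total bins used = 7

7


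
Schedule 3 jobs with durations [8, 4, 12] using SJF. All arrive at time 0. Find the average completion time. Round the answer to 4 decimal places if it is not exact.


SJF order (ascending): [4, 8, 12]
Completion times:
  Job 1: burst=4, C=4
  Job 2: burst=8, C=12
  Job 3: burst=12, C=24
Average completion = 40/3 = 13.3333

13.3333


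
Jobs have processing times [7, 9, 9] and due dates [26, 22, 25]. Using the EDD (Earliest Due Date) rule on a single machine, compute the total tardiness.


Sort by due date (EDD order): [(9, 22), (9, 25), (7, 26)]
Compute completion times and tardiness:
  Job 1: p=9, d=22, C=9, tardiness=max(0,9-22)=0
  Job 2: p=9, d=25, C=18, tardiness=max(0,18-25)=0
  Job 3: p=7, d=26, C=25, tardiness=max(0,25-26)=0
Total tardiness = 0

0


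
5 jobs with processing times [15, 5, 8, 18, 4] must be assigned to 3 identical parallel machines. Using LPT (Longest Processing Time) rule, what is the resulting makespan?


Sort jobs in decreasing order (LPT): [18, 15, 8, 5, 4]
Assign each job to the least loaded machine:
  Machine 1: jobs [18], load = 18
  Machine 2: jobs [15], load = 15
  Machine 3: jobs [8, 5, 4], load = 17
Makespan = max load = 18

18


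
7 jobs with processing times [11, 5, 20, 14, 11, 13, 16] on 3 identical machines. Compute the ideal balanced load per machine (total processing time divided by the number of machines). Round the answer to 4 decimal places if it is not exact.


Total processing time = 11 + 5 + 20 + 14 + 11 + 13 + 16 = 90
Number of machines = 3
Ideal balanced load = 90 / 3 = 30.0

30.0


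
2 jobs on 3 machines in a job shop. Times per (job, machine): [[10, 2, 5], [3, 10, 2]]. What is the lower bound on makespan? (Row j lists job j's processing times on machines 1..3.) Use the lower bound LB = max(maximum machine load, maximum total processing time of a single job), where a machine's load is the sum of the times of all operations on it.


Machine loads:
  Machine 1: 10 + 3 = 13
  Machine 2: 2 + 10 = 12
  Machine 3: 5 + 2 = 7
Max machine load = 13
Job totals:
  Job 1: 17
  Job 2: 15
Max job total = 17
Lower bound = max(13, 17) = 17

17


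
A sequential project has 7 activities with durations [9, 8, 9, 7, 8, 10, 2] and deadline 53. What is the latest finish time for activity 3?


LF(activity 3) = deadline - sum of successor durations
Successors: activities 4 through 7 with durations [7, 8, 10, 2]
Sum of successor durations = 27
LF = 53 - 27 = 26

26


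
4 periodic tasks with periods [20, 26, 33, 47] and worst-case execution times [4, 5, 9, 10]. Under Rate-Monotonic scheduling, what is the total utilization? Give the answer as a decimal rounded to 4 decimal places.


Compute individual utilizations (exact fractions):
  Task 1: C/T = 4/20 = 1/5 (approx. 0.2)
  Task 2: C/T = 5/26 (approx. 0.1923)
  Task 3: C/T = 9/33 = 3/11 (approx. 0.2727)
  Task 4: C/T = 10/47 (approx. 0.2128)
Total utilization U = 1/5 + 5/26 + 3/11 + 10/47 = 58997/67210
Rounded to 4 decimal places: U = 0.8778
RM (Liu & Layland) bound for 4 tasks = 0.756828; compare with U = 58997/67210 (approx. 0.877801)
bound < U <= 1, so the RM sufficient condition is not met (inconclusive; an exact test such as response-time analysis is needed).

0.8778


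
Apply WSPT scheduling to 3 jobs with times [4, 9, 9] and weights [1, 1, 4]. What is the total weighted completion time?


Compute p/w ratios and sort ascending (WSPT): [(9, 4), (4, 1), (9, 1)]
Compute weighted completion times:
  Job (p=9,w=4): C=9, w*C=4*9=36
  Job (p=4,w=1): C=13, w*C=1*13=13
  Job (p=9,w=1): C=22, w*C=1*22=22
Total weighted completion time = 71

71


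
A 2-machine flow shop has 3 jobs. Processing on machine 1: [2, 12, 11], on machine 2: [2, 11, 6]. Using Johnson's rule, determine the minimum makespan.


Apply Johnson's rule:
  Group 1 (a <= b): [(1, 2, 2)]
  Group 2 (a > b): [(2, 12, 11), (3, 11, 6)]
Optimal job order: [1, 2, 3]
Schedule:
  Job 1: M1 done at 2, M2 done at 4
  Job 2: M1 done at 14, M2 done at 25
  Job 3: M1 done at 25, M2 done at 31
Makespan = 31

31


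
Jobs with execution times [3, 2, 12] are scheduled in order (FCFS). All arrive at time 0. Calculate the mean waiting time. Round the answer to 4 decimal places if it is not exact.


FCFS order (as given): [3, 2, 12]
Waiting times:
  Job 1: wait = 0
  Job 2: wait = 3
  Job 3: wait = 5
Sum of waiting times = 8
Average waiting time = 8/3 = 2.6667

2.6667


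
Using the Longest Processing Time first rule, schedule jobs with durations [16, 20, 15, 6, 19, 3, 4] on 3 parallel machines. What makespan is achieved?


Sort jobs in decreasing order (LPT): [20, 19, 16, 15, 6, 4, 3]
Assign each job to the least loaded machine:
  Machine 1: jobs [20, 4, 3], load = 27
  Machine 2: jobs [19, 6], load = 25
  Machine 3: jobs [16, 15], load = 31
Makespan = max load = 31

31


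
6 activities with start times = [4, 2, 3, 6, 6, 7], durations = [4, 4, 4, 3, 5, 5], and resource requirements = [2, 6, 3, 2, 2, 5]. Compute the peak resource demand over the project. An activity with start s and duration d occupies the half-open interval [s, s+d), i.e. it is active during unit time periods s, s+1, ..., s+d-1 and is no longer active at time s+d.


Each activity i is active on [start_i, start_i + duration_i).
Compute total resource usage per time slot:
  t=0: active resources = [], total = 0
  t=1: active resources = [], total = 0
  t=2: active resources = [6], total = 6
  t=3: active resources = [6, 3], total = 9
  t=4: active resources = [2, 6, 3], total = 11
  t=5: active resources = [2, 6, 3], total = 11
  t=6: active resources = [2, 3, 2, 2], total = 9
  t=7: active resources = [2, 2, 2, 5], total = 11
  t=8: active resources = [2, 2, 5], total = 9
  t=9: active resources = [2, 5], total = 7
  t=10: active resources = [2, 5], total = 7
  t=11: active resources = [5], total = 5
Peak resource demand = 11

11


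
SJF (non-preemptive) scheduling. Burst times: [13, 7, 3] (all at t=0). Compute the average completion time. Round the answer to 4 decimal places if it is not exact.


SJF order (ascending): [3, 7, 13]
Completion times:
  Job 1: burst=3, C=3
  Job 2: burst=7, C=10
  Job 3: burst=13, C=23
Average completion = 36/3 = 12.0

12.0


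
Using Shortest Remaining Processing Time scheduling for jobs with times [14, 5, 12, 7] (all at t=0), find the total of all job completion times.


Since all jobs arrive at t=0, SRPT equals SPT ordering.
SPT order: [5, 7, 12, 14]
Completion times:
  Job 1: p=5, C=5
  Job 2: p=7, C=12
  Job 3: p=12, C=24
  Job 4: p=14, C=38
Total completion time = 5 + 12 + 24 + 38 = 79

79


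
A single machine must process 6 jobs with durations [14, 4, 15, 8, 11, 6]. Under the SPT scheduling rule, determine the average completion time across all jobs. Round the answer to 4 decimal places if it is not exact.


Sort jobs by processing time (SPT order): [4, 6, 8, 11, 14, 15]
Compute completion times sequentially:
  Job 1: processing = 4, completes at 4
  Job 2: processing = 6, completes at 10
  Job 3: processing = 8, completes at 18
  Job 4: processing = 11, completes at 29
  Job 5: processing = 14, completes at 43
  Job 6: processing = 15, completes at 58
Sum of completion times = 162
Average completion time = 162/6 = 27.0

27.0


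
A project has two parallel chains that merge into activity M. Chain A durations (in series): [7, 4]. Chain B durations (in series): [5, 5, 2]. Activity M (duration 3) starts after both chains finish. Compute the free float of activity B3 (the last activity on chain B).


ES(B3) = sum of predecessors on chain B = 10
EF(B3) = ES + duration = 10 + 2 = 12
Successor of B3 is M. ES(M) = max(sum(A), sum(B)) = max(11, 12) = 12
Free float = ES(successor) - EF(current) = 12 - 12 = 0

0


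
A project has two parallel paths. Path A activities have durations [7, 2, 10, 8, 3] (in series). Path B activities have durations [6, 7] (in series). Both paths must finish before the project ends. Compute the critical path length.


Path A total = 7 + 2 + 10 + 8 + 3 = 30
Path B total = 6 + 7 = 13
Critical path = longest path = max(30, 13) = 30

30


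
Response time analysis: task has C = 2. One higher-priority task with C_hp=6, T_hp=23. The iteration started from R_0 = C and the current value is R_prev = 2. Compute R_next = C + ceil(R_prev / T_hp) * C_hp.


R_next = C + ceil(R_prev / T_hp) * C_hp
ceil(2 / 23) = ceil(0.087) = 1
Interference = 1 * 6 = 6
R_next = 2 + 6 = 8

8


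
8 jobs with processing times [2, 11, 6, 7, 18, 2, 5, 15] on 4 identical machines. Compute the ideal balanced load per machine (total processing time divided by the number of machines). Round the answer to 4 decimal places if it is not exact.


Total processing time = 2 + 11 + 6 + 7 + 18 + 2 + 5 + 15 = 66
Number of machines = 4
Ideal balanced load = 66 / 4 = 16.5

16.5


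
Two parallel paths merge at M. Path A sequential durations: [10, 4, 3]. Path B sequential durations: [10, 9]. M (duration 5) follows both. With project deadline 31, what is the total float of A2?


Forward pass: ES(A2) = sum of predecessors on chain A = 10
EF = ES + duration = 10 + 4 = 14
Backward pass: LF(M) = deadline = 31; LS(M) = 31 - 5 = 26
LF(A2) = LS(M) - sum(successors on chain A) = 26 - 3 = 23
LS = LF - duration = 23 - 4 = 19
Total float = LS - ES = 19 - 10 = 9

9


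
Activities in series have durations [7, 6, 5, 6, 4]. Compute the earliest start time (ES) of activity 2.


Activity 2 starts after activities 1 through 1 complete.
Predecessor durations: [7]
ES = 7 = 7

7


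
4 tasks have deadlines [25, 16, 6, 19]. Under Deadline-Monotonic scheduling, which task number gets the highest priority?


Sort tasks by relative deadline (ascending):
  Task 3: deadline = 6
  Task 2: deadline = 16
  Task 4: deadline = 19
  Task 1: deadline = 25
Priority order (highest first): [3, 2, 4, 1]
Highest priority task = 3

3


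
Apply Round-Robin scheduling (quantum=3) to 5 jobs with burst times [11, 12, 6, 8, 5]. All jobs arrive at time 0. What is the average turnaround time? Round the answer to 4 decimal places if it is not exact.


Time quantum = 3
Execution trace:
  J1 runs 3 units, time = 3
  J2 runs 3 units, time = 6
  J3 runs 3 units, time = 9
  J4 runs 3 units, time = 12
  J5 runs 3 units, time = 15
  J1 runs 3 units, time = 18
  J2 runs 3 units, time = 21
  J3 runs 3 units, time = 24
  J4 runs 3 units, time = 27
  J5 runs 2 units, time = 29
  J1 runs 3 units, time = 32
  J2 runs 3 units, time = 35
  J4 runs 2 units, time = 37
  J1 runs 2 units, time = 39
  J2 runs 3 units, time = 42
Finish times: [39, 42, 24, 37, 29]
Average turnaround = 171/5 = 34.2

34.2


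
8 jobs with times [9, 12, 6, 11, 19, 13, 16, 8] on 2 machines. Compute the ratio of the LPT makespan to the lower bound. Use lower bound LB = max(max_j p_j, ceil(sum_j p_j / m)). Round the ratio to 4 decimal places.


LPT order: [19, 16, 13, 12, 11, 9, 8, 6]
Machine loads after assignment: [48, 46]
LPT makespan = 48
Lower bound = max(max_job, ceil(total/2)) = max(19, 47) = 47
Ratio = 48 / 47 = 1.0213

1.0213


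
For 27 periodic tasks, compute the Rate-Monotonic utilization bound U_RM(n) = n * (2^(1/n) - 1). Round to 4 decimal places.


Compute 2^(1/27) = 1.0260044847
Subtract 1: 1.0260044847 - 1 = 0.0260044847
Multiply by n: 27 * 0.0260044847 = 0.7021210869
Round to 4 dp: 0.7021

0.7021


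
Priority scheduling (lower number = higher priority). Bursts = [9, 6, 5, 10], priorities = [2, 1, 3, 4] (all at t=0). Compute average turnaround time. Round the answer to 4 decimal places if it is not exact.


Sort by priority (ascending = highest first):
Order: [(1, 6), (2, 9), (3, 5), (4, 10)]
Completion times:
  Priority 1, burst=6, C=6
  Priority 2, burst=9, C=15
  Priority 3, burst=5, C=20
  Priority 4, burst=10, C=30
Average turnaround = 71/4 = 17.75

17.75


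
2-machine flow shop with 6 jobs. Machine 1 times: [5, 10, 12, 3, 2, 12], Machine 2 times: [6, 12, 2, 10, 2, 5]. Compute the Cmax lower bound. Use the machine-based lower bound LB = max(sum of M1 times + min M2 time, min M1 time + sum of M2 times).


LB1 = sum(M1 times) + min(M2 times) = 44 + 2 = 46
LB2 = min(M1 times) + sum(M2 times) = 2 + 37 = 39
Lower bound = max(LB1, LB2) = max(46, 39) = 46

46


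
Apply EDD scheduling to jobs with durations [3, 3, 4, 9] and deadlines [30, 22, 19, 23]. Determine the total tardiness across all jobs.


Sort by due date (EDD order): [(4, 19), (3, 22), (9, 23), (3, 30)]
Compute completion times and tardiness:
  Job 1: p=4, d=19, C=4, tardiness=max(0,4-19)=0
  Job 2: p=3, d=22, C=7, tardiness=max(0,7-22)=0
  Job 3: p=9, d=23, C=16, tardiness=max(0,16-23)=0
  Job 4: p=3, d=30, C=19, tardiness=max(0,19-30)=0
Total tardiness = 0

0


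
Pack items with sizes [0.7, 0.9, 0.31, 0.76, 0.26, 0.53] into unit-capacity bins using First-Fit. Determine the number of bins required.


Place items sequentially using First-Fit:
  Item 0.7 -> new Bin 1
  Item 0.9 -> new Bin 2
  Item 0.31 -> new Bin 3
  Item 0.76 -> new Bin 4
  Item 0.26 -> Bin 1 (now 0.96)
  Item 0.53 -> Bin 3 (now 0.84)
Total bins used = 4

4
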